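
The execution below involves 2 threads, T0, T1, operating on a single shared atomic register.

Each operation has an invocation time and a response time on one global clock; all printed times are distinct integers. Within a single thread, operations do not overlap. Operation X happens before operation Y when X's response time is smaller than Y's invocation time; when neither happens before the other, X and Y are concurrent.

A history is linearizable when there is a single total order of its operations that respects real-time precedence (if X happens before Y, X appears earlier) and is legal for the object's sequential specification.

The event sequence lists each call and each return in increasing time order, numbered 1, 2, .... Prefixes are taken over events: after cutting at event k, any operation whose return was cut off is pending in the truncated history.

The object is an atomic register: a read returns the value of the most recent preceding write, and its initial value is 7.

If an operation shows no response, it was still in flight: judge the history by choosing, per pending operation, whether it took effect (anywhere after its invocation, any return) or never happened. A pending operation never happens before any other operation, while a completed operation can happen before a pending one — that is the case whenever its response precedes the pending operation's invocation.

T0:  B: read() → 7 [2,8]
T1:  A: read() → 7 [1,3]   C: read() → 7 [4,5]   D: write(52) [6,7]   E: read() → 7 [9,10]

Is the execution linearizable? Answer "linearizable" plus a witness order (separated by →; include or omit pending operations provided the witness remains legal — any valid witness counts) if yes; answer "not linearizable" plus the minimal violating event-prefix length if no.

cut after 9 events: linearizable; cut after 10 events (E responds, time 10): not linearizable
checked exhaustively: 4 real-time-consistent orders of 5 completed operations, zero legal atomic register replays
one such order, A, B, C, D, E, breaks at step 5 where E read() → 7 is illegal
one such order, A, C, B, D, E, breaks at step 5 where E read() → 7 is illegal

not linearizable — minimal violating prefix: 10 events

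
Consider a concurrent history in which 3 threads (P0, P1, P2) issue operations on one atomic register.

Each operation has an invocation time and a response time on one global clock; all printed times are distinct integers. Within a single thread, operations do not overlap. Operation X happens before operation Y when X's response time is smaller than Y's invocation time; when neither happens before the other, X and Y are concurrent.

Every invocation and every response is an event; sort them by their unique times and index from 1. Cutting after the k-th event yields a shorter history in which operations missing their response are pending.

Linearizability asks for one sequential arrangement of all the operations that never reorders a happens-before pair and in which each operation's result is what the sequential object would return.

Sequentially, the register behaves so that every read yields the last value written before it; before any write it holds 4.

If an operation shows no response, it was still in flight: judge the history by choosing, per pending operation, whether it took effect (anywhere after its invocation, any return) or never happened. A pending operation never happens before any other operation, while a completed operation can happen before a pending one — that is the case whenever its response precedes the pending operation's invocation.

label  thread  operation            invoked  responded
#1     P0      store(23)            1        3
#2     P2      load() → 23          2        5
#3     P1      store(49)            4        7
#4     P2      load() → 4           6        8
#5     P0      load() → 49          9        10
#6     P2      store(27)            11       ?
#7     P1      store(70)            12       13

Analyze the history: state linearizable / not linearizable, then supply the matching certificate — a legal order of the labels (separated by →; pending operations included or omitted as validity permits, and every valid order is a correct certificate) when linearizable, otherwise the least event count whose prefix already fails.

not linearizable — minimal violating prefix: 8 events

events 1..7 are fine; event 8 — the response of #4 at time 8 — makes the prefix non-linearizable
checked exhaustively: 5 real-time-consistent orders of 4 completed operations, zero legal atomic register replays
one such order, #1, #2, #3, #4, breaks at step 4 where #4 load() → 4 is illegal
one such order, #1, #2, #4, #3, breaks at step 3 where #4 load() → 4 is illegal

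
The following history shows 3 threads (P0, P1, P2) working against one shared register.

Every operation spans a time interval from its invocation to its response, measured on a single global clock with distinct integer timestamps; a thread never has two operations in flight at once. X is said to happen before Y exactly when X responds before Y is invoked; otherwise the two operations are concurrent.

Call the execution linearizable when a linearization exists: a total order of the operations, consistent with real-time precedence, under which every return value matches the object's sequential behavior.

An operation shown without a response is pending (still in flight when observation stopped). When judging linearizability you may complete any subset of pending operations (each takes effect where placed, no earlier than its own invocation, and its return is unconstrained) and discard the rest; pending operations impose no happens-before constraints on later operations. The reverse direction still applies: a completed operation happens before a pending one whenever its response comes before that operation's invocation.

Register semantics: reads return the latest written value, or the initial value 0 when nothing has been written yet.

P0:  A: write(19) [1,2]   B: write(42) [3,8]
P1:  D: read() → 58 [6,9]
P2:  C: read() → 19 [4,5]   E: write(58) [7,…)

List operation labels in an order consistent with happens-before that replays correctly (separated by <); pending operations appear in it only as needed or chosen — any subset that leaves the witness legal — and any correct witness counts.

1. A write(19), leaving value 19
2. C read() → 19, leaving value 19
3. B write(42), leaving value 42
4. E write(58) (pending, included), leaving value 58
5. D read() → 58, leaving value 58

A < C < B < E < D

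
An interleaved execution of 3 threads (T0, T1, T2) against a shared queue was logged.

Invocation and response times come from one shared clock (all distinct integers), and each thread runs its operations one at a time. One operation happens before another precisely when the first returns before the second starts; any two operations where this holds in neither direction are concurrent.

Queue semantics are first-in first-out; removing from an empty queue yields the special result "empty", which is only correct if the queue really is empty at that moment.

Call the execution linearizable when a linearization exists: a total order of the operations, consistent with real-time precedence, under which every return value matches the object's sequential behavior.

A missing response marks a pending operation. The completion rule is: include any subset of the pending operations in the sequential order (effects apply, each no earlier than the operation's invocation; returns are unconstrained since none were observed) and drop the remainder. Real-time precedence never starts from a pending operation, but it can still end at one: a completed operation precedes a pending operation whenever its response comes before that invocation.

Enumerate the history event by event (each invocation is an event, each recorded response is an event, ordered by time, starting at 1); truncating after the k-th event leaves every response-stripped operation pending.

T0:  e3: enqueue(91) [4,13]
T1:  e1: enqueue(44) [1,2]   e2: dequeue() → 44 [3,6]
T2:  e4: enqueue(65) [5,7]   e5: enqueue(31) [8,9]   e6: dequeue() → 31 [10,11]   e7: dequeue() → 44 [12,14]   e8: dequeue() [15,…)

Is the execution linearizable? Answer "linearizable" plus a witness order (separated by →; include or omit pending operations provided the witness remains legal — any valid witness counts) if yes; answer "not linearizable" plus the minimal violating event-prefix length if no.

not linearizable — minimal violating prefix: 11 events

the violation lands at event 11, e6's response at time 11: events 1..10 linearize, events 1..11 do not
2 orders of the 5 completed queue ops respect real time; none is legal
completion choices over the 1 pending operation (e3) were checked; none helps
e.g. e1, e2, e4, e5, e6 (pending dropped): illegal at step 5, since e6 dequeue() → 31 cannot apply there
e.g. e1, e4, e2, e5, e6 (pending dropped): illegal at step 5, since e6 dequeue() → 31 cannot apply there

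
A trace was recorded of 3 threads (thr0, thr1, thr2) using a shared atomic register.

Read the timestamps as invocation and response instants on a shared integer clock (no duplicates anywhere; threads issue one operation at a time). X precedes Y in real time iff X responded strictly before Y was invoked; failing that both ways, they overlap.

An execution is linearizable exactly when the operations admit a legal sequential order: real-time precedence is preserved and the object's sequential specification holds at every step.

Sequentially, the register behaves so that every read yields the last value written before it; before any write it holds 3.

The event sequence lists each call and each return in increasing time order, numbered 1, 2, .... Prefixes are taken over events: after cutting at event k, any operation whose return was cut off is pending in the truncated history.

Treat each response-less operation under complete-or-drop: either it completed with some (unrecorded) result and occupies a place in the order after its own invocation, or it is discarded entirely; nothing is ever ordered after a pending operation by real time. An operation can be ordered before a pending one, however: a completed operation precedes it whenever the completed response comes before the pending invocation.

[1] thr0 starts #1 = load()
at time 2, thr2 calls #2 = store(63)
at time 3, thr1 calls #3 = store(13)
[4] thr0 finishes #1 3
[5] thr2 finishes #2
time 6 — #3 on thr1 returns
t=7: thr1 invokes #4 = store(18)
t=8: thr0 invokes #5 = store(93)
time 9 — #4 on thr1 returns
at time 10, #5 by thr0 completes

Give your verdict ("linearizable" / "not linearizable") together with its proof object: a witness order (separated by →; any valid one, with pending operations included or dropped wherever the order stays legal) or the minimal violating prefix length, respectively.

step 1: #1 load() → 3 — value 3
step 2: #2 store(63) — value 63
step 3: #3 store(13) — value 13
step 4: #4 store(18) — value 18
step 5: #5 store(93) — value 93

linearizable — witness: #1 → #2 → #3 → #4 → #5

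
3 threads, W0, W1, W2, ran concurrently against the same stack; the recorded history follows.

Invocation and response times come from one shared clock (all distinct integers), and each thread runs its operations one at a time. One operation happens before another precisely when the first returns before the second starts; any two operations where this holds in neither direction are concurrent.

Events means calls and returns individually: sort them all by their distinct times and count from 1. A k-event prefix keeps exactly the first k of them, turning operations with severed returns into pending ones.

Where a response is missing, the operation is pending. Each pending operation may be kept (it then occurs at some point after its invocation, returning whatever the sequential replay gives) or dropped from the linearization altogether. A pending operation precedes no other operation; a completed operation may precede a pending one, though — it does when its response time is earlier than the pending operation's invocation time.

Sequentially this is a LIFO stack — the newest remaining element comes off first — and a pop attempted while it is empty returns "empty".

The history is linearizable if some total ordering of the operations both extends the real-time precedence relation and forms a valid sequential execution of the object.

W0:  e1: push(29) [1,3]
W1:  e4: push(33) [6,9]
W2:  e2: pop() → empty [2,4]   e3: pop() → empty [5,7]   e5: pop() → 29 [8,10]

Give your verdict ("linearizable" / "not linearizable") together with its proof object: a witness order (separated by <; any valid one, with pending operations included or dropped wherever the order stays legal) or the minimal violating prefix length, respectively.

cut after 6 events: linearizable; cut after 7 events (e3 responds, time 7): not linearizable
real-time-consistent orders of the 3 completed operations: 2 — all fail the stack replay
include/drop combinations of the 1 pending operation (e4) were all tried; none helps
e.g. e1, e2, e3 (pending dropped): illegal at step 2, since e2 pop() → empty cannot apply there
e.g. e2, e1, e3 (pending dropped): illegal at step 3, since e3 pop() → empty cannot apply there

not linearizable — minimal violating prefix: 7 events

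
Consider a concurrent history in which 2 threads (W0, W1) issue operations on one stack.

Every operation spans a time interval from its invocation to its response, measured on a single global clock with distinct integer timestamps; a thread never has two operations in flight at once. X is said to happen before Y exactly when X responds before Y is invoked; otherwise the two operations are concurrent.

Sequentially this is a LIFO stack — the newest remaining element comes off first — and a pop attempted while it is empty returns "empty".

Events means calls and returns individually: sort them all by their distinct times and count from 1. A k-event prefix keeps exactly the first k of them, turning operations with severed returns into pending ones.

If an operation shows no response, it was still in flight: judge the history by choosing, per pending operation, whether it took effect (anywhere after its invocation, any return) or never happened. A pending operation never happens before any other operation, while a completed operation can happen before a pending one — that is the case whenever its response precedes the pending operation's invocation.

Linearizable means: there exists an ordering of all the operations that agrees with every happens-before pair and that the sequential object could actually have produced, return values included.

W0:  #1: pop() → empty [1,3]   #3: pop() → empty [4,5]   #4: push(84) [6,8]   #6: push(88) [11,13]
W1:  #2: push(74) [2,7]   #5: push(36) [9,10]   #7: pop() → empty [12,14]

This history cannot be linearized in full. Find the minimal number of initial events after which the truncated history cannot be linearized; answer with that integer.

a valid linearization of events 1..13 exists, for instance #1, #3, #2, #4, #5, #6:
1. #1 pop() → empty, leaving stack <>
2. #3 pop() → empty, leaving stack <>
3. #2 push(74), leaving stack <74>
4. #4 push(84), leaving stack <74,84>
5. #5 push(36), leaving stack <74,84,36>
6. #6 push(88), leaving stack <74,84,36,88>
include event 14 — #7 responding at 14 — and every candidate order breaks
e.g. #1, #2, #3, #4, #5, #6, #7: illegal at step 3, since #3 pop() → empty cannot apply there
e.g. #1, #2, #3, #4, #5, #7, #6: illegal at step 3, since #3 pop() → empty cannot apply there

14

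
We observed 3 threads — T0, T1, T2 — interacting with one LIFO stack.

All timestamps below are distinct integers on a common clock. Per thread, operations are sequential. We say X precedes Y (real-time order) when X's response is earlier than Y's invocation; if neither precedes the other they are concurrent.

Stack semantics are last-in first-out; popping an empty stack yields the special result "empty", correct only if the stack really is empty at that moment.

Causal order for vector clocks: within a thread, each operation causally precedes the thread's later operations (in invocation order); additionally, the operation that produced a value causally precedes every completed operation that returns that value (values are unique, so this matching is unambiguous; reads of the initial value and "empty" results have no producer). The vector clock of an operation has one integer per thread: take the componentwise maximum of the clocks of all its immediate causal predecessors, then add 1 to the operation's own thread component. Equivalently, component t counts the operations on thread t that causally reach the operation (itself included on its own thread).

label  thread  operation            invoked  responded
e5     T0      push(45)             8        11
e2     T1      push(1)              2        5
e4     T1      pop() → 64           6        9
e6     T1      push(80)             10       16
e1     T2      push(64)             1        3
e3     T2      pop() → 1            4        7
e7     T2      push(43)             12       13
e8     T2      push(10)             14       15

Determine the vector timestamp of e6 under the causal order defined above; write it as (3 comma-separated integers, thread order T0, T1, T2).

VC(e1, invoked at 1): no causal predecessors; +1 on T2 → (0, 0, 1)
VC(e2, invoked at 2): no causal predecessors; +1 on T1 → (0, 1, 0)
VC(e5, invoked at 8): no causal predecessors; +1 on T0 → (1, 0, 0)
invoked at 4, e3 merges VC(e1)=(0, 0, 1), VC(e2)=(0, 1, 0) and bumps T2's slot → (0, 1, 2)
invoked at 6, e4 merges VC(e1)=(0, 0, 1), VC(e2)=(0, 1, 0) and bumps T1's slot → (0, 2, 1)
invoked at 12, e7 merges VC(e3)=(0, 1, 2) and bumps T2's slot → (0, 1, 3)
invoked at 10, e6 merges VC(e4)=(0, 2, 1) and bumps T1's slot → (0, 3, 1)
invoked at 14, e8 merges VC(e7)=(0, 1, 3) and bumps T2's slot → (0, 1, 4)
target: VC(e6) = (0, 3, 1)

(0, 3, 1)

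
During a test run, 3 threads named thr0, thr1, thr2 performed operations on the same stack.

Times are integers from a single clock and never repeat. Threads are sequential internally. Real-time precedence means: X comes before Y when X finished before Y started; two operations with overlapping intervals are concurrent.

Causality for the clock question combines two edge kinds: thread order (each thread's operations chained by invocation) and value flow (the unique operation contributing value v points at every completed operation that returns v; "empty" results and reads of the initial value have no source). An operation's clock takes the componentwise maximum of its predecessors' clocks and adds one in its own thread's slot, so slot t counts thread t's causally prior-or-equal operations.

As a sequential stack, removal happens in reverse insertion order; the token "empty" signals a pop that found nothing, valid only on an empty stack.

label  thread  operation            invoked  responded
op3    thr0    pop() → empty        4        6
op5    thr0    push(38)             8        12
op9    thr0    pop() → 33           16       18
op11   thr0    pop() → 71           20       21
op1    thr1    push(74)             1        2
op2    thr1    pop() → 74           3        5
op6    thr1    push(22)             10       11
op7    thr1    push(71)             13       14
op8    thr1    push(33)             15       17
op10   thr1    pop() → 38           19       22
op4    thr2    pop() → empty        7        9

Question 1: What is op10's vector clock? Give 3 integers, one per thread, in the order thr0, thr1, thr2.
(2, 6, 0)

VC(op4, invoked at 7): no causal predecessors; +1 on thr2 → (0, 0, 1)
VC(op1, invoked at 1): no causal predecessors; +1 on thr1 → (0, 1, 0)
VC(op3, invoked at 4): no causal predecessors; +1 on thr0 → (1, 0, 0)
from VC(op1)=(0, 1, 0), op2 (invoked 3) maxes components and bumps thr1 → (0, 2, 0)
from VC(op3)=(1, 0, 0), op5 (invoked 8) maxes components and bumps thr0 → (2, 0, 0)
from VC(op2)=(0, 2, 0), op6 (invoked 10) maxes components and bumps thr1 → (0, 3, 0)
from VC(op6)=(0, 3, 0), op7 (invoked 13) maxes components and bumps thr1 → (0, 4, 0)
from VC(op7)=(0, 4, 0), op8 (invoked 15) maxes components and bumps thr1 → (0, 5, 0)
from VC(op5)=(2, 0, 0), VC(op8)=(0, 5, 0), op10 (invoked 19) maxes components and bumps thr1 → (2, 6, 0)
from VC(op5)=(2, 0, 0), VC(op8)=(0, 5, 0), op9 (invoked 16) maxes components and bumps thr0 → (3, 5, 0)
from VC(op7)=(0, 4, 0), VC(op9)=(3, 5, 0), op11 (invoked 20) maxes components and bumps thr0 → (4, 5, 0)
target: VC(op10) = (2, 6, 0)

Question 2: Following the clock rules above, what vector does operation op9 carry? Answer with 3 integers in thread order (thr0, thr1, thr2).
(3, 5, 0)

root op op4, invoked 7: fresh clock plus thr2's own tick → (0, 0, 1)
root op op1, invoked 1: fresh clock plus thr1's own tick → (0, 1, 0)
root op op3, invoked 4: fresh clock plus thr0's own tick → (1, 0, 0)
merge at op2 (invoked 3): VC(op1)=(0, 1, 0), own-thread bump on thr1 → (0, 2, 0)
merge at op5 (invoked 8): VC(op3)=(1, 0, 0), own-thread bump on thr0 → (2, 0, 0)
merge at op6 (invoked 10): VC(op2)=(0, 2, 0), own-thread bump on thr1 → (0, 3, 0)
merge at op7 (invoked 13): VC(op6)=(0, 3, 0), own-thread bump on thr1 → (0, 4, 0)
merge at op8 (invoked 15): VC(op7)=(0, 4, 0), own-thread bump on thr1 → (0, 5, 0)
merge at op10 (invoked 19): VC(op5)=(2, 0, 0), VC(op8)=(0, 5, 0), own-thread bump on thr1 → (2, 6, 0)
merge at op9 (invoked 16): VC(op5)=(2, 0, 0), VC(op8)=(0, 5, 0), own-thread bump on thr0 → (3, 5, 0)
merge at op11 (invoked 20): VC(op7)=(0, 4, 0), VC(op9)=(3, 5, 0), own-thread bump on thr0 → (4, 5, 0)
target: VC(op9) = (3, 5, 0)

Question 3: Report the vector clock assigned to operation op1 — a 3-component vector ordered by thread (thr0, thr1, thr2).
(0, 1, 0)

no predecessors for op4 (invoked 7): thr2 increments from zero → (0, 0, 1)
no predecessors for op1 (invoked 1): thr1 increments from zero → (0, 1, 0)
no predecessors for op3 (invoked 4): thr0 increments from zero → (1, 0, 0)
op2 (invocation 3): componentwise max over VC(op1)=(0, 1, 0), +1 at thr1, giving (0, 2, 0)
op5 (invocation 8): componentwise max over VC(op3)=(1, 0, 0), +1 at thr0, giving (2, 0, 0)
op6 (invocation 10): componentwise max over VC(op2)=(0, 2, 0), +1 at thr1, giving (0, 3, 0)
op7 (invocation 13): componentwise max over VC(op6)=(0, 3, 0), +1 at thr1, giving (0, 4, 0)
op8 (invocation 15): componentwise max over VC(op7)=(0, 4, 0), +1 at thr1, giving (0, 5, 0)
op10 (invocation 19): componentwise max over VC(op5)=(2, 0, 0), VC(op8)=(0, 5, 0), +1 at thr1, giving (2, 6, 0)
op9 (invocation 16): componentwise max over VC(op5)=(2, 0, 0), VC(op8)=(0, 5, 0), +1 at thr0, giving (3, 5, 0)
op11 (invocation 20): componentwise max over VC(op7)=(0, 4, 0), VC(op9)=(3, 5, 0), +1 at thr0, giving (4, 5, 0)
target: VC(op1) = (0, 1, 0)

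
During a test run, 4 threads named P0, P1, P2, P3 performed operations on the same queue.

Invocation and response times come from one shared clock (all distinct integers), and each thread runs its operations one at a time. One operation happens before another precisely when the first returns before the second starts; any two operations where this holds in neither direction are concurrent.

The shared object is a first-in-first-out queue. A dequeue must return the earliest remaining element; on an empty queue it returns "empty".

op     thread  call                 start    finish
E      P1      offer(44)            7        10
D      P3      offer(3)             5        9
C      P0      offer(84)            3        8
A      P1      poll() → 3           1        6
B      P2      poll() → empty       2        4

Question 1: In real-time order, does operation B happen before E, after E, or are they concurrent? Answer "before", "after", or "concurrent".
B spans [2,4], E spans [7,10]
resp(B)=4 < inv(E)=7

before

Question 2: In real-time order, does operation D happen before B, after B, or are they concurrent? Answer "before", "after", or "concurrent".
D spans [5,9], B spans [2,4]
resp(B)=4 < inv(D)=5

after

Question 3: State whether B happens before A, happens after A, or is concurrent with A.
B spans [2,4], A spans [1,6]
the intervals overlap in both directions

concurrent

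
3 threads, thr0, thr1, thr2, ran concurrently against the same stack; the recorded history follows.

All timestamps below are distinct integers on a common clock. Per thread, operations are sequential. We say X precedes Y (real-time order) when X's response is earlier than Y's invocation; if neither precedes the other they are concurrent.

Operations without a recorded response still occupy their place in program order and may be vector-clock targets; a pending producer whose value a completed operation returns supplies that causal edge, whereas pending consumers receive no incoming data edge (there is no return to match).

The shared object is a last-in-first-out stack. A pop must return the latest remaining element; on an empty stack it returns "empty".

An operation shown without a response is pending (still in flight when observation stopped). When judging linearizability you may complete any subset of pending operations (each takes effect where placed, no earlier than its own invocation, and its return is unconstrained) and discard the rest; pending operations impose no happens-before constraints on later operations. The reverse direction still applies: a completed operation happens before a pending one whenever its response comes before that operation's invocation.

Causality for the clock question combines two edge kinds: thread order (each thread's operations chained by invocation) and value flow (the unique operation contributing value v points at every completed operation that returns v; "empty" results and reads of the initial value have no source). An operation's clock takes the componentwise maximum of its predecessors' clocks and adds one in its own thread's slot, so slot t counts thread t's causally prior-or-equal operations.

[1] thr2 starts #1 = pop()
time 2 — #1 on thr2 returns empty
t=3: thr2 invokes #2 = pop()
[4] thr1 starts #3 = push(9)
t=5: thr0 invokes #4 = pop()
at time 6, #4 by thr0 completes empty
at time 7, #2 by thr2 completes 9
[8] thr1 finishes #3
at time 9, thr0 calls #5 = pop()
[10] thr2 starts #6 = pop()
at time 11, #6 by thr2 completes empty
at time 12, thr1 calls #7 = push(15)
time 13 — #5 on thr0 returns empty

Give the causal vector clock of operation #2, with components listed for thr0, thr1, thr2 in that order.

#1, invoked 1, has no incoming edges; only thr2's bump applies → (0, 0, 1)
#3, invoked 4, has no incoming edges; only thr1's bump applies → (0, 1, 0)
#4, invoked 5, has no incoming edges; only thr0's bump applies → (1, 0, 0)
from VC(#3)=(0, 1, 0), #7 (invoked 12) maxes components and bumps thr1 → (0, 2, 0)
from VC(#4)=(1, 0, 0), #5 (invoked 9) maxes components and bumps thr0 → (2, 0, 0)
from VC(#1)=(0, 0, 1), VC(#3)=(0, 1, 0), #2 (invoked 3) maxes components and bumps thr2 → (0, 1, 2)
from VC(#2)=(0, 1, 2), #6 (invoked 10) maxes components and bumps thr2 → (0, 1, 3)
target: VC(#2) = (0, 1, 2)

(0, 1, 2)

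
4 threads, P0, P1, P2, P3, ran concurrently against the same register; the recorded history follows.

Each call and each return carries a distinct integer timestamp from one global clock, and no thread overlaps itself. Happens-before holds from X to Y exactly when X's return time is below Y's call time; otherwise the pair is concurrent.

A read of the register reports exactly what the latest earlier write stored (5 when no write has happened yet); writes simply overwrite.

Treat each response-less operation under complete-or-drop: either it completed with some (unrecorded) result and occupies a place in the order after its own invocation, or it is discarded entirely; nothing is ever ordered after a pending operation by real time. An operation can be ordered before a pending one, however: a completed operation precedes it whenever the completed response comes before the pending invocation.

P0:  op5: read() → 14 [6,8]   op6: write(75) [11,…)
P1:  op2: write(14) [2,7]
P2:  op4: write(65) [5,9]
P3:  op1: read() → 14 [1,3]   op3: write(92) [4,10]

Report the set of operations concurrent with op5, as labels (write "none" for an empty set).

concurrent with op5 ([6,8]): every op whose interval crosses 6..8
op1 [1,3]: before
op2 [2,7]: concurrent
op3 [4,10]: concurrent
op4 [5,9]: concurrent
op6 [11,…): after

op2, op3, op4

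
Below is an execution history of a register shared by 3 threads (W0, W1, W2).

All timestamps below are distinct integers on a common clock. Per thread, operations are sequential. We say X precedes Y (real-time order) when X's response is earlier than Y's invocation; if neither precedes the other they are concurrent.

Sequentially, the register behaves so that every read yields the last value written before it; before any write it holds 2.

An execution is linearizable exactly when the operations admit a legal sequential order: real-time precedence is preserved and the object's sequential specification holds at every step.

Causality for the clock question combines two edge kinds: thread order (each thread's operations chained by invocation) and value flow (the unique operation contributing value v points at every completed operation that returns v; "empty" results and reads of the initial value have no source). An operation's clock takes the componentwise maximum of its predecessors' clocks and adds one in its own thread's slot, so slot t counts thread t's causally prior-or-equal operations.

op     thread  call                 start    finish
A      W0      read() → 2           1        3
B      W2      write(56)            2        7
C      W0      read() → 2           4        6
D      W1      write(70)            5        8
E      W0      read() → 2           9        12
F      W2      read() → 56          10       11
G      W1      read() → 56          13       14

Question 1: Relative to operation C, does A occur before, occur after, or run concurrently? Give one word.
A spans [1,3], C spans [4,6]
resp(A)=3 < inv(C)=4

before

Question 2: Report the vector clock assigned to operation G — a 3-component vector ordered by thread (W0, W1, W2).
B, invoked 2, has no incoming edges; only W2's bump applies → (0, 0, 1)
D, invoked 5, has no incoming edges; only W1's bump applies → (0, 1, 0)
A, invoked 1, has no incoming edges; only W0's bump applies → (1, 0, 0)
invoked at 10, F merges VC(B)=(0, 0, 1) and bumps W2's slot → (0, 0, 2)
invoked at 4, C merges VC(A)=(1, 0, 0) and bumps W0's slot → (2, 0, 0)
invoked at 13, G merges VC(B)=(0, 0, 1), VC(D)=(0, 1, 0) and bumps W1's slot → (0, 2, 1)
invoked at 9, E merges VC(C)=(2, 0, 0) and bumps W0's slot → (3, 0, 0)
target: VC(G) = (0, 2, 1)

(0, 2, 1)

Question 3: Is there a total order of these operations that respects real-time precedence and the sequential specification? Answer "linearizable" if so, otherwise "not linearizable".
already the first 12 events (up to E's response at time 12) admit no linearization; the first 11 still do
no legal order exists: 16 real-time-consistent candidates over 6 completed register operations, all rejected
e.g. A, B, C, D, E, F: illegal at step 3, since C read() → 2 cannot apply there
e.g. A, B, C, D, F, E: illegal at step 3, since C read() → 2 cannot apply there

not linearizable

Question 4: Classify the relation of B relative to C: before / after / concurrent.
B spans [2,7], C spans [4,6]
the intervals overlap in both directions

concurrent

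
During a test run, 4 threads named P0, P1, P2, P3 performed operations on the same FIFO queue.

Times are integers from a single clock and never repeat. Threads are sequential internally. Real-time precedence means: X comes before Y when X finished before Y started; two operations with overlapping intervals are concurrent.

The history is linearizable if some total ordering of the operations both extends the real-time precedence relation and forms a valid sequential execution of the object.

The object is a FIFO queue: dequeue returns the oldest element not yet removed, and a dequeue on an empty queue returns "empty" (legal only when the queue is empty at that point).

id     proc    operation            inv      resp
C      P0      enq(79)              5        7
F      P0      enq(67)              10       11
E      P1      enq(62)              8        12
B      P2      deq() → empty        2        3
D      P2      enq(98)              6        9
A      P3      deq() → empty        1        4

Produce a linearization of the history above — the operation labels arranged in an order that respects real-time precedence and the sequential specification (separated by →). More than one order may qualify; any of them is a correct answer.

A → B → C → D → E → F

1. A deq() → empty, leaving queue <>
2. B deq() → empty, leaving queue <>
3. C enq(79), leaving queue <79>
4. D enq(98), leaving queue <79,98>
5. E enq(62), leaving queue <79,98,62>
6. F enq(67), leaving queue <79,98,62,67>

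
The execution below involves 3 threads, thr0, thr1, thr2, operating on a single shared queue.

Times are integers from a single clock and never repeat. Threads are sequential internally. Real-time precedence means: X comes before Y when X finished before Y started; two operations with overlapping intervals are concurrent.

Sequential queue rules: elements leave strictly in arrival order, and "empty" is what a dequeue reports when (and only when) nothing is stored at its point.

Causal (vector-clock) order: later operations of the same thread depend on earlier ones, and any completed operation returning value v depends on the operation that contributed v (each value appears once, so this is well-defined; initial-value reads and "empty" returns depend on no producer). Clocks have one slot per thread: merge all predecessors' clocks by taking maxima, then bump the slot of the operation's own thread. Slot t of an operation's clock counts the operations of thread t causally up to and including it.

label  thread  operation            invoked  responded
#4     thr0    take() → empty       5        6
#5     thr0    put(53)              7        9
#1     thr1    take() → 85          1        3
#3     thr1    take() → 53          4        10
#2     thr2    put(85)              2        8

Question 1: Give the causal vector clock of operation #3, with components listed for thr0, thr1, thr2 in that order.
Answer: (2, 2, 1)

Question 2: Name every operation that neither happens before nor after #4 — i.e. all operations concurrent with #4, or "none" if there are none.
Answer: #2, #3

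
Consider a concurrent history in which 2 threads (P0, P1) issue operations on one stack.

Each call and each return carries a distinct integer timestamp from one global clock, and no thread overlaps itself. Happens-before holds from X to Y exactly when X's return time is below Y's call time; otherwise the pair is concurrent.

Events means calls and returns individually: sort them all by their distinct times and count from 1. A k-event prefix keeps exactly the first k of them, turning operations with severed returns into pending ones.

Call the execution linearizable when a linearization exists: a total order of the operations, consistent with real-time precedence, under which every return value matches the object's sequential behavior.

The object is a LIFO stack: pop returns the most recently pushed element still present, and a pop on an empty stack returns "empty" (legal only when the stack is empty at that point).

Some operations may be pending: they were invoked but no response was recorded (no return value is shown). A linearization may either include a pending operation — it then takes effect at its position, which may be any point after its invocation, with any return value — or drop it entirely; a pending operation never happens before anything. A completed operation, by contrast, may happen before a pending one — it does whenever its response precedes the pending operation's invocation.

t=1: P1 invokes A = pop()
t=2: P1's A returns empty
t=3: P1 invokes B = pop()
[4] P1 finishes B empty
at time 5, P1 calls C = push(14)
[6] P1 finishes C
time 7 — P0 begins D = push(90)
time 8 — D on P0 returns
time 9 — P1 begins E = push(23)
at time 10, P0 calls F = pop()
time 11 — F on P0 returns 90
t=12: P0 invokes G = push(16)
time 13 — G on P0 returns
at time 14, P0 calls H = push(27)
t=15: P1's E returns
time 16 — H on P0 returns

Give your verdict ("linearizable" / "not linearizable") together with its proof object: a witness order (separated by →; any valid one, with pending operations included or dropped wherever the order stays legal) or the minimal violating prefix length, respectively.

after step 1 (A pop() → empty): stack <>
after step 2 (B pop() → empty): stack <>
after step 3 (C push(14)): stack <14>
after step 4 (D push(90)): stack <14,90>
after step 5 (F pop() → 90): stack <14>
after step 6 (E push(23)): stack <14,23>
after step 7 (G push(16)): stack <14,23,16>
after step 8 (H push(27)): stack <14,23,16,27>

linearizable — witness: A → B → C → D → F → E → G → H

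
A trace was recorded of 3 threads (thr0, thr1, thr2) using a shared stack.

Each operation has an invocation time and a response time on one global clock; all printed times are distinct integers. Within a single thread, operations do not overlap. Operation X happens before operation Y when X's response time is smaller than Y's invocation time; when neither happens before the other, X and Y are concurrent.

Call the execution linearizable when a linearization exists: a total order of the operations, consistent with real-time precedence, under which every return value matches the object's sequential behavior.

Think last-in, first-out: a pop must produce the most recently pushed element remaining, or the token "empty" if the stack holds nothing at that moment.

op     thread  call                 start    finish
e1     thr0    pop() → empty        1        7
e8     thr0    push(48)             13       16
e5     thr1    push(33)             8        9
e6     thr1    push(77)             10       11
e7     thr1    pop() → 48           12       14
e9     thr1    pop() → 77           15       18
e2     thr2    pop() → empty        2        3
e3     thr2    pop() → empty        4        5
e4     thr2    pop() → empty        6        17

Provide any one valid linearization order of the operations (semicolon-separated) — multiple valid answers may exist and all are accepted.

1. e1 pop() → empty, leaving stack <>
2. e2 pop() → empty, leaving stack <>
3. e3 pop() → empty, leaving stack <>
4. e4 pop() → empty, leaving stack <>
5. e5 push(33), leaving stack <33>
6. e6 push(77), leaving stack <33,77>
7. e8 push(48), leaving stack <33,77,48>
8. e7 pop() → 48, leaving stack <33,77>
9. e9 pop() → 77, leaving stack <33>

e1; e2; e3; e4; e5; e6; e8; e7; e9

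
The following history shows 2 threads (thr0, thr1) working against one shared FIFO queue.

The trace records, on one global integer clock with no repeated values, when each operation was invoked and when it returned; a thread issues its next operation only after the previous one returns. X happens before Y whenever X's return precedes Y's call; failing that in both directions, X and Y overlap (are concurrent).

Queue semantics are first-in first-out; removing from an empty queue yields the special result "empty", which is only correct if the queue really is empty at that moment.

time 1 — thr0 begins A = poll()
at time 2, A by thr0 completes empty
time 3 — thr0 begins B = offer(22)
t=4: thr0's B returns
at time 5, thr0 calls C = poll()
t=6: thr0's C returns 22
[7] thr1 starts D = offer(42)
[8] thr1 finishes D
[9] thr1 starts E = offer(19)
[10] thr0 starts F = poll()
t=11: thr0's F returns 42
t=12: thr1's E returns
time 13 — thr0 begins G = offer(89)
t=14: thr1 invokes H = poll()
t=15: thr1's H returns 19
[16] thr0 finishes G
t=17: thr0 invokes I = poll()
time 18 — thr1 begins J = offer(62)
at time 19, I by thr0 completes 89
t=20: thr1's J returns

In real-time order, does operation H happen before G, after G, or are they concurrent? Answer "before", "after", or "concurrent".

H spans [14,15], G spans [13,16]
the intervals overlap in both directions

concurrent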